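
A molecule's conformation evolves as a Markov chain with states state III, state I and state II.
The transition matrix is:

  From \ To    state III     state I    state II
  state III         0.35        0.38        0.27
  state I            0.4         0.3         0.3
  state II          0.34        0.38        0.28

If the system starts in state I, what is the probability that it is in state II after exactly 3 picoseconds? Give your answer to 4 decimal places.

Propagate the distribution vector 3 picoseconds from state I.
After 0 picoseconds: (0.0000, 1.0000, 0.0000)
After 1 picosecond: (0.4000, 0.3000, 0.3000)
After 2 picoseconds: (0.3620, 0.3560, 0.2820)
After 3 picoseconds: (0.3650, 0.3515, 0.2835)
P(in state II after 3 picoseconds) = 0.2835

0.2835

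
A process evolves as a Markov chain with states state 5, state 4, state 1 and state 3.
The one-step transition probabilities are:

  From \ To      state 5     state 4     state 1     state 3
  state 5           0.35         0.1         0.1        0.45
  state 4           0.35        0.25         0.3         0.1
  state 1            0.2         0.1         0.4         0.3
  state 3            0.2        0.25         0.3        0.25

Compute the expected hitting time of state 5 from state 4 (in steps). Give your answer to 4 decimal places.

Let t(s) be the expected number of steps to first reach state 5 from state s, with t(state 5) = 0. Conditioning on the first step:
t(state 4) = 1 + 0.25·t(state 4) + 0.3·t(state 1) + 0.1·t(state 3)
t(state 1) = 1 + 0.1·t(state 4) + 0.4·t(state 1) + 0.3·t(state 3)
t(state 3) = 1 + 0.25·t(state 4) + 0.3·t(state 1) + 0.25·t(state 3)
Solving: t(state 4) = 3.6957, t(state 1) = 4.4565, t(state 3) = 4.3478.
Expected steps from state 4 to state 5: 3.6957.

3.6957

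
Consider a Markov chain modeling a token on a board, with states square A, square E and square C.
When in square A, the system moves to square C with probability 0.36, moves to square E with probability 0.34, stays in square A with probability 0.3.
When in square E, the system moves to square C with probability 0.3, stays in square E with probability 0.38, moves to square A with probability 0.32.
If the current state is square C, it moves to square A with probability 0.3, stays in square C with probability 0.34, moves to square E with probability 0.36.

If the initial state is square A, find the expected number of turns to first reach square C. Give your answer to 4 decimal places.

Let t(s) be the expected number of turns to first reach square C from state s, with t(square C) = 0. Conditioning on the first turn:
t(square A) = 1 + 0.3·t(square A) + 0.34·t(square E)
t(square E) = 1 + 0.32·t(square A) + 0.38·t(square E)
Solving: t(square A) = 2.9520, t(square E) = 3.1365.
Expected turns from square A to square C: 2.9520.

2.9520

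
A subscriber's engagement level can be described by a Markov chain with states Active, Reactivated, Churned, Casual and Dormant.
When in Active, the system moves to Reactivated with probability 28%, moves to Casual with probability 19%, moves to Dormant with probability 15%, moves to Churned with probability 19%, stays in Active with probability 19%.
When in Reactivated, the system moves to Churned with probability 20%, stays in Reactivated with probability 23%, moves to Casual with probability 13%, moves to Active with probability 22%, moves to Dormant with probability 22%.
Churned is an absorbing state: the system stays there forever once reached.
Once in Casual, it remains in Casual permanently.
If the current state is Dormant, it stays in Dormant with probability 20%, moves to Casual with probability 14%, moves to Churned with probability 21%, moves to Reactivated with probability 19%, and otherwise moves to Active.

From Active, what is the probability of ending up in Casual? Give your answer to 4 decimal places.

0.4586

Let h(s) be the probability of absorption at Casual starting from transient state s. Then h(Casual) = 1 and h(Churned) = 0. By first-step analysis:
h(Active) = 0.19·h(Active) + 0.28·h(Reactivated) + 0.19·0 + 0.19·1 + 0.15·h(Dormant)
h(Reactivated) = 0.22·h(Active) + 0.23·h(Reactivated) + 0.2·0 + 0.13·1 + 0.22·h(Dormant)
h(Dormant) = 0.26·h(Active) + 0.19·h(Reactivated) + 0.21·0 + 0.14·1 + 0.2·h(Dormant)
Solving: h(Active) = 0.4586, h(Reactivated) = 0.4210, h(Dormant) = 0.4241.
Starting from Active, the probability is 0.4586.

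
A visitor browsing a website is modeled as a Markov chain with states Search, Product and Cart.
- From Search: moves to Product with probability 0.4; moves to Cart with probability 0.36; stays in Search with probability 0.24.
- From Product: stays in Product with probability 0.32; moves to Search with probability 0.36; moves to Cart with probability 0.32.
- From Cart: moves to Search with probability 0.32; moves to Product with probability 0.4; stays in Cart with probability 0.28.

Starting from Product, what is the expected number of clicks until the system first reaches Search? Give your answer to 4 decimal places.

2.8761

Let t(s) be the expected number of clicks to first reach Search from state s, with t(Search) = 0. Conditioning on the first click:
t(Product) = 1 + 0.32·t(Product) + 0.32·t(Cart)
t(Cart) = 1 + 0.4·t(Product) + 0.28·t(Cart)
Solving: t(Product) = 2.8761, t(Cart) = 2.9867.
Expected clicks from Product to Search: 2.8761.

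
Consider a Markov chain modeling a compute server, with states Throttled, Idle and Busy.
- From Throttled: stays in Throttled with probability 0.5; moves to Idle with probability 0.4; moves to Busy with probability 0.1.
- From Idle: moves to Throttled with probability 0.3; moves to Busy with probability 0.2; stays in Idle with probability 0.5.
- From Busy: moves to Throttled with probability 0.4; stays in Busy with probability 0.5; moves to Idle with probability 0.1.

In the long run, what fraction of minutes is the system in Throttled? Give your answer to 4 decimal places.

Let the stationary distribution be π with π = πP and π_1 + π_2 + π_3 = 1.
π_1 = 0.5·π_1 + 0.3·π_2 + 0.4·π_3
π_2 = 0.4·π_1 + 0.5·π_2 + 0.1·π_3
Solving with the normalization constraint gives π = (0.4035, 0.3684, 0.2281).
So the stationary probability of Throttled is 0.4035.

0.4035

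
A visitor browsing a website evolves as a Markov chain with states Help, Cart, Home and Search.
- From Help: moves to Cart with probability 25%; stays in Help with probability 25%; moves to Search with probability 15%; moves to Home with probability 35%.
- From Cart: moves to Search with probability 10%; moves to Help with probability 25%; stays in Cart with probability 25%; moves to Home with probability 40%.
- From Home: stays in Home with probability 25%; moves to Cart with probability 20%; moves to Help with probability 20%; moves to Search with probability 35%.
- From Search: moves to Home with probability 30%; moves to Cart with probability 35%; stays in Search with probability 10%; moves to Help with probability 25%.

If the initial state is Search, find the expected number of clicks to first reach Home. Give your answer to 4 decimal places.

Let t(s) be the expected number of clicks to first reach Home from state s, with t(Home) = 0. Conditioning on the first click:
t(Help) = 1 + 0.25·t(Help) + 0.25·t(Cart) + 0.15·t(Search)
t(Cart) = 1 + 0.25·t(Help) + 0.25·t(Cart) + 0.1·t(Search)
t(Search) = 1 + 0.25·t(Help) + 0.35·t(Cart) + 0.1·t(Search)
Solving: t(Help) = 2.8040, t(Cart) = 2.6578, t(Search) = 2.9236.
Expected clicks from Search to Home: 2.9236.

2.9236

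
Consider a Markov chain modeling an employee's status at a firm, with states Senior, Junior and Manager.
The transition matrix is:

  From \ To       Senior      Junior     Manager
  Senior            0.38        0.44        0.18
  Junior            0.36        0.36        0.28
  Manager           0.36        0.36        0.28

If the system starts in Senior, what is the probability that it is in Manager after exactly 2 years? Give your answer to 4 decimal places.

Sum over the intermediate state after 1 year:
P = P(Senior→Senior)·P(Senior→Manager) + P(Senior→Junior)·P(Junior→Manager) + P(Senior→Manager)·P(Manager→Manager)
  = 0.38×0.18 + 0.44×0.28 + 0.18×0.28
  = 0.0684 + 0.1232 + 0.0504 = 0.2420

0.2420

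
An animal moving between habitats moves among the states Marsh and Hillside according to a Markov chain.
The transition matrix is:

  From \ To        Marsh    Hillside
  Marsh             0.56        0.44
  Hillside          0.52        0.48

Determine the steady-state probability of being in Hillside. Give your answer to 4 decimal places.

Let the stationary distribution be π with π = πP and π_1 + π_2 = 1.
π_1 = 0.56·π_1 + 0.52·π_2
Solving with the normalization constraint gives π = (0.5417, 0.4583).
So the stationary probability of Hillside is 0.4583.

0.4583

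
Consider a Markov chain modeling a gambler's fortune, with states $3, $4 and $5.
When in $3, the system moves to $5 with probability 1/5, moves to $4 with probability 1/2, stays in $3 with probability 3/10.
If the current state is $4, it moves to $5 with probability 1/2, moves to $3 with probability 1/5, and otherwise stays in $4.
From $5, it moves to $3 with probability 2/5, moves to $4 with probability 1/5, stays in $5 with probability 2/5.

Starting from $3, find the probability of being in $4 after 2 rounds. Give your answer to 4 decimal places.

Sum over the intermediate state after 1 round:
P = P($3→$3)·P($3→$4) + P($3→$4)·P($4→$4) + P($3→$5)·P($5→$4)
  = 0.3×0.5 + 0.5×0.3 + 0.2×0.2
  = 0.1500 + 0.1500 + 0.0400 = 0.3400

0.3400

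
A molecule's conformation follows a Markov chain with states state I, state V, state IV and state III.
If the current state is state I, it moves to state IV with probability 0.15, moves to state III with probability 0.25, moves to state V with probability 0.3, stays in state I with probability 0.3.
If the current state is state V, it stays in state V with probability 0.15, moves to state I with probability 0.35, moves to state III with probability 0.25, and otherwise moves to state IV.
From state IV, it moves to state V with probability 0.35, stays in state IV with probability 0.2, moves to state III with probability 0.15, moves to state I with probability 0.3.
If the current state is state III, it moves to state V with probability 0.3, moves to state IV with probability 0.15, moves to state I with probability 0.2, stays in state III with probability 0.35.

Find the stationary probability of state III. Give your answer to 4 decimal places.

0.2571

Let the stationary distribution be π with π = πP and π_1 + π_2 + π_3 + π_4 = 1.
π_1 = 0.3·π_1 + 0.35·π_2 + 0.3·π_3 + 0.2·π_4
π_2 = 0.3·π_1 + 0.15·π_2 + 0.35·π_3 + 0.3·π_4
π_3 = 0.15·π_1 + 0.25·π_2 + 0.2·π_3 + 0.15·π_4
Solving with the normalization constraint gives π = (0.2877, 0.2690, 0.1862, 0.2571).
So the stationary probability of state III is 0.2571.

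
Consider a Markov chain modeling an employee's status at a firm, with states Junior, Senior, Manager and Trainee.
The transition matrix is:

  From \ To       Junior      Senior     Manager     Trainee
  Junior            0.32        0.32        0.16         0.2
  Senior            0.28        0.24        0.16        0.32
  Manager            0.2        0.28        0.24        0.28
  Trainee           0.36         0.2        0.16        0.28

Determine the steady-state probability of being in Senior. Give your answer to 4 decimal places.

Let the stationary distribution be π with π = πP and π_1 + π_2 + π_3 + π_4 = 1.
π_1 = 0.32·π_1 + 0.28·π_2 + 0.2·π_3 + 0.36·π_4
π_2 = 0.32·π_1 + 0.24·π_2 + 0.28·π_3 + 0.2·π_4
π_3 = 0.16·π_1 + 0.16·π_2 + 0.24·π_3 + 0.16·π_4
Solving with the normalization constraint gives π = (0.2994, 0.2602, 0.1739, 0.2665).
So the stationary probability of Senior is 0.2602.

0.2602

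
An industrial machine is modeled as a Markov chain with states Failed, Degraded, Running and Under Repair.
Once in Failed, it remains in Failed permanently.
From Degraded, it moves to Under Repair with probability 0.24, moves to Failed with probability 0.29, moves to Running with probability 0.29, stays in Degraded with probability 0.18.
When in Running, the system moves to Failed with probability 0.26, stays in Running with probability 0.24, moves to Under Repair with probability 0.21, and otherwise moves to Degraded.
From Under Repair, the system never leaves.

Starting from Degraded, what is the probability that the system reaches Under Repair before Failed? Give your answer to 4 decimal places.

Let h(s) be the probability of absorption at Under Repair starting from transient state s. Then h(Under Repair) = 1 and h(Failed) = 0. By first-step analysis:
h(Degraded) = 0.29·0 + 0.18·h(Degraded) + 0.29·h(Running) + 0.24·1
h(Running) = 0.26·0 + 0.29·h(Degraded) + 0.24·h(Running) + 0.21·1
Solving: h(Degraded) = 0.4513, h(Running) = 0.4485.
Starting from Degraded, the probability is 0.4513.

0.4513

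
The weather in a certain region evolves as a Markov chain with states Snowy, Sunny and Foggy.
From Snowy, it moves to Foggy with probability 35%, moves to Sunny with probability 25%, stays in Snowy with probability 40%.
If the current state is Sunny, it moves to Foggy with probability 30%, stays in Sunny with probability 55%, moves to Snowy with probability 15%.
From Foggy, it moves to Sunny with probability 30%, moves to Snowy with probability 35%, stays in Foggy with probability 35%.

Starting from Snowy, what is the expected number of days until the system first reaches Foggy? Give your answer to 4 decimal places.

3.0108

Let t(s) be the expected number of days to first reach Foggy from state s, with t(Foggy) = 0. Conditioning on the first day:
t(Snowy) = 1 + 0.4·t(Snowy) + 0.25·t(Sunny)
t(Sunny) = 1 + 0.15·t(Snowy) + 0.55·t(Sunny)
Solving: t(Snowy) = 3.0108, t(Sunny) = 3.2258.
Expected days from Snowy to Foggy: 3.0108.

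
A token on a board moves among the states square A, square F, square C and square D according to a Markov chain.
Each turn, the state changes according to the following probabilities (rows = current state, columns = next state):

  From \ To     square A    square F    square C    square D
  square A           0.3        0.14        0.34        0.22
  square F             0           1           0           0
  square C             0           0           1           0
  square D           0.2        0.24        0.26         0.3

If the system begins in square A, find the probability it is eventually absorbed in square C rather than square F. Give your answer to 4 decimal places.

Let h(s) be the probability of absorption at square C starting from transient state s. Then h(square C) = 1 and h(square F) = 0. By first-step analysis:
h(square A) = 0.3·h(square A) + 0.14·0 + 0.34·1 + 0.22·h(square D)
h(square D) = 0.2·h(square A) + 0.24·0 + 0.26·1 + 0.3·h(square D)
Solving: h(square A) = 0.6619, h(square D) = 0.5605.
Starting from square A, the probability is 0.6619.

0.6619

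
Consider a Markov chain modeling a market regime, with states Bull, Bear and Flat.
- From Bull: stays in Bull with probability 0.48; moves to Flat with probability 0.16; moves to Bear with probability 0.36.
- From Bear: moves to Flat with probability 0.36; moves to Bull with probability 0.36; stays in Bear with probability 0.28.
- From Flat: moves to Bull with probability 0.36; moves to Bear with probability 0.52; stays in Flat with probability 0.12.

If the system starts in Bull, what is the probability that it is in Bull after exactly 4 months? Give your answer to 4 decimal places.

0.4092

Propagate the distribution vector 4 months from Bull.
After 0 months: (1.0000, 0.0000, 0.0000)
After 1 month: (0.4800, 0.3600, 0.1600)
After 2 months: (0.4176, 0.3568, 0.2256)
After 3 months: (0.4101, 0.3676, 0.2223)
After 4 months: (0.4092, 0.3662, 0.2246)
P(in Bull after 4 months) = 0.4092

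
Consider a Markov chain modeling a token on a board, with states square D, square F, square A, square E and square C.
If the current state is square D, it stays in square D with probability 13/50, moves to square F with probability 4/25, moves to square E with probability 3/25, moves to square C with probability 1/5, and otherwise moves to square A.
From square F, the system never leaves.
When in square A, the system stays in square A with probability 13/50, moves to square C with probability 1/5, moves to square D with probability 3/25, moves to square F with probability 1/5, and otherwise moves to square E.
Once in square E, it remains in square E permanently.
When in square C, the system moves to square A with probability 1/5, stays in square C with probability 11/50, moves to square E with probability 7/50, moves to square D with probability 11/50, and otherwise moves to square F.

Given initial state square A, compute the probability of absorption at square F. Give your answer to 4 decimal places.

0.5133

Let h(s) be the probability of absorption at square F starting from transient state s. Then h(square F) = 1 and h(square E) = 0. By first-step analysis:
h(square D) = 0.26·h(square D) + 0.16·1 + 0.26·h(square A) + 0.12·0 + 0.2·h(square C)
h(square A) = 0.12·h(square D) + 0.2·1 + 0.26·h(square A) + 0.22·0 + 0.2·h(square C)
h(square C) = 0.22·h(square D) + 0.22·1 + 0.2·h(square A) + 0.14·0 + 0.22·h(square C)
Solving: h(square D) = 0.5503, h(square A) = 0.5133, h(square C) = 0.5689.
Starting from square A, the probability is 0.5133.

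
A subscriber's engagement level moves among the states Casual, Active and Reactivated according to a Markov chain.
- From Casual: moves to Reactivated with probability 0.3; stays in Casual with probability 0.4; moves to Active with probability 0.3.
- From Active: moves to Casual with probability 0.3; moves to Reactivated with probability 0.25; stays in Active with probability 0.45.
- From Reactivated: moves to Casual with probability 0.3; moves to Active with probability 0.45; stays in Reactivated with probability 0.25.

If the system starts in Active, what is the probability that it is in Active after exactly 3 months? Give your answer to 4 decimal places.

0.4005

Propagate the distribution vector 3 months from Active.
After 0 months: (0.0000, 1.0000, 0.0000)
After 1 month: (0.3000, 0.4500, 0.2500)
After 2 months: (0.3300, 0.4050, 0.2650)
After 3 months: (0.3330, 0.4005, 0.2665)
P(in Active after 3 months) = 0.4005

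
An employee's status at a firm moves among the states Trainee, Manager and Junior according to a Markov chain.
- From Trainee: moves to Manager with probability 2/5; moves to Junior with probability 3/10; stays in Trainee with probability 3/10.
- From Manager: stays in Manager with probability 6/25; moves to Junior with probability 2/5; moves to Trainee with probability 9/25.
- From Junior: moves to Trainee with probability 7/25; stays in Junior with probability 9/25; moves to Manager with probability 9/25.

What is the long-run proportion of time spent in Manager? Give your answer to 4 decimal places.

Let the stationary distribution be π with π = πP and π_1 + π_2 + π_3 = 1.
π_1 = 0.3·π_1 + 0.36·π_2 + 0.28·π_3
π_2 = 0.4·π_1 + 0.24·π_2 + 0.36·π_3
Solving with the normalization constraint gives π = (0.3129, 0.3326, 0.3545).
So the stationary probability of Manager is 0.3326.

0.3326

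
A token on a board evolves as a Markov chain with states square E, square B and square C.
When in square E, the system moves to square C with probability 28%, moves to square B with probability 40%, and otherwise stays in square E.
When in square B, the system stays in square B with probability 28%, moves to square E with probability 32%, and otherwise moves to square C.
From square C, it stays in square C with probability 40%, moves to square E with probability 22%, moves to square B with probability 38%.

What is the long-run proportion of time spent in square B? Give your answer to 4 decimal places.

Let the stationary distribution be π with π = πP and π_1 + π_2 + π_3 = 1.
π_1 = 0.32·π_1 + 0.32·π_2 + 0.22·π_3
π_2 = 0.4·π_1 + 0.28·π_2 + 0.38·π_3
Solving with the normalization constraint gives π = (0.2834, 0.3506, 0.3660).
So the stationary probability of square B is 0.3506.

0.3506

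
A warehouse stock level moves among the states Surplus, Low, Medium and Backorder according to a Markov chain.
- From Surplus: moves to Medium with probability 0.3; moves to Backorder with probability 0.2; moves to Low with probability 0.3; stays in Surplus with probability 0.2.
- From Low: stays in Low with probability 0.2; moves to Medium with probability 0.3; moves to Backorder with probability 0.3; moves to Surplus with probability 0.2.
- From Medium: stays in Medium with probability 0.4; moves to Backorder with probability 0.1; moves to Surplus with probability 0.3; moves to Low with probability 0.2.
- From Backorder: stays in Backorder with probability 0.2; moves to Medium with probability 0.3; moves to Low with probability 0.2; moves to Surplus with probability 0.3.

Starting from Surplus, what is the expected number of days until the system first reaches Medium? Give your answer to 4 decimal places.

3.3333

Let t(s) be the expected number of days to first reach Medium from state s, with t(Medium) = 0. Conditioning on the first day:
t(Surplus) = 1 + 0.2·t(Surplus) + 0.3·t(Low) + 0.2·t(Backorder)
t(Low) = 1 + 0.2·t(Surplus) + 0.2·t(Low) + 0.3·t(Backorder)
t(Backorder) = 1 + 0.3·t(Surplus) + 0.2·t(Low) + 0.2·t(Backorder)
Solving: t(Surplus) = 3.3333, t(Low) = 3.3333, t(Backorder) = 3.3333.
Expected days from Surplus to Medium: 3.3333.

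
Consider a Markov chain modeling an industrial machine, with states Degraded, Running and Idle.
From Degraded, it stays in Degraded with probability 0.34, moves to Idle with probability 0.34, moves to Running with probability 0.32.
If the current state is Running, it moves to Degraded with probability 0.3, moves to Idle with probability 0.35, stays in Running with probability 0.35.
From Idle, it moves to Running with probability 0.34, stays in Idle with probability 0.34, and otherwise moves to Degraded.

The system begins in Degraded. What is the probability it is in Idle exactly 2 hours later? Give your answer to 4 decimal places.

Sum over the intermediate state after 1 hour:
P = P(Degraded→Degraded)·P(Degraded→Idle) + P(Degraded→Running)·P(Running→Idle) + P(Degraded→Idle)·P(Idle→Idle)
  = 0.34×0.34 + 0.32×0.35 + 0.34×0.34
  = 0.1156 + 0.1120 + 0.1156 = 0.3432

0.3432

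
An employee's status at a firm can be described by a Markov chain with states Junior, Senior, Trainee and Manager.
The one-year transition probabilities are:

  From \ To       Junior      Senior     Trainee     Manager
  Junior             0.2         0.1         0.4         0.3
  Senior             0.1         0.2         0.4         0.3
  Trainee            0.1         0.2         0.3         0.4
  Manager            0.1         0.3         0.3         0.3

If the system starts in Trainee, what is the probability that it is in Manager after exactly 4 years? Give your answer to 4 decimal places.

0.3334

Propagate the distribution vector 4 years from Trainee.
After 0 years: (0.0000, 0.0000, 1.0000, 0.0000)
After 1 year: (0.1000, 0.2000, 0.3000, 0.4000)
After 2 years: (0.1100, 0.2300, 0.3300, 0.3300)
After 3 years: (0.1110, 0.2220, 0.3340, 0.3330)
After 4 years: (0.1111, 0.2222, 0.3333, 0.3334)
P(in Manager after 4 years) = 0.3334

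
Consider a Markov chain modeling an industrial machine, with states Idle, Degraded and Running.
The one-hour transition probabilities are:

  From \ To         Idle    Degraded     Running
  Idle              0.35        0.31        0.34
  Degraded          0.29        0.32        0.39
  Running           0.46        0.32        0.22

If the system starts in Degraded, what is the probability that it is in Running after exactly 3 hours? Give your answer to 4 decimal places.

0.3188

Propagate the distribution vector 3 hours from Degraded.
After 0 hours: (0.0000, 1.0000, 0.0000)
After 1 hour: (0.2900, 0.3200, 0.3900)
After 2 hours: (0.3737, 0.3171, 0.3092)
After 3 hours: (0.3650, 0.3163, 0.3188)
P(in Running after 3 hours) = 0.3188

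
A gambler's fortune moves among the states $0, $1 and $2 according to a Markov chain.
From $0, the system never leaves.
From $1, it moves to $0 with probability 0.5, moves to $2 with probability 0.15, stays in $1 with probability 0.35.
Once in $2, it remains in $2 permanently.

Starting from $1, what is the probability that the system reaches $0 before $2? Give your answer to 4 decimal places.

0.7692

Let h(s) be the probability of absorption at $0 starting from transient state s. Then h($0) = 1 and h($2) = 0. By first-step analysis:
h($1) = 0.5·1 + 0.35·h($1) + 0.15·0
Solving: h($1) = 0.7692.
Starting from $1, the probability is 0.7692.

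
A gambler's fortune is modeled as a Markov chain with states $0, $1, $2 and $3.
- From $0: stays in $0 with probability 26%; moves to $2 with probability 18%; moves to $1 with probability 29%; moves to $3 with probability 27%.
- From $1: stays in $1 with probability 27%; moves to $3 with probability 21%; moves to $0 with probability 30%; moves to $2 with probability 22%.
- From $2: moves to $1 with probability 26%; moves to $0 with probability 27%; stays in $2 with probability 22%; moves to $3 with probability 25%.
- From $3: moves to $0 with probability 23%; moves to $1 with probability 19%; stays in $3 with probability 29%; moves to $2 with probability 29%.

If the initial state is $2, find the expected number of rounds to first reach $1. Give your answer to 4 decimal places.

Let t(s) be the expected number of rounds to first reach $1 from state s, with t($1) = 0. Conditioning on the first round:
t($0) = 1 + 0.26·t($0) + 0.18·t($2) + 0.27·t($3)
t($2) = 1 + 0.27·t($0) + 0.22·t($2) + 0.25·t($3)
t($3) = 1 + 0.23·t($0) + 0.29·t($2) + 0.29·t($3)
Solving: t($0) = 3.9011, t($2) = 4.0144, t($3) = 4.3119.
Expected rounds from $2 to $1: 4.0144.

4.0144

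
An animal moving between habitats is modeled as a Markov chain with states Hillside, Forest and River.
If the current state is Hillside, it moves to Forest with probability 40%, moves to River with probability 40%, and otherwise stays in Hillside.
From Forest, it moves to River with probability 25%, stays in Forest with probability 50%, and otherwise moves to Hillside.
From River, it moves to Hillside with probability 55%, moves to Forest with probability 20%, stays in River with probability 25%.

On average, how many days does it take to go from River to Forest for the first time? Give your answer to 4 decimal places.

3.5526

Let t(s) be the expected number of days to first reach Forest from state s, with t(Forest) = 0. Conditioning on the first day:
t(Hillside) = 1 + 0.2·t(Hillside) + 0.4·t(River)
t(River) = 1 + 0.55·t(Hillside) + 0.25·t(River)
Solving: t(Hillside) = 3.0263, t(River) = 3.5526.
Expected days from River to Forest: 3.5526.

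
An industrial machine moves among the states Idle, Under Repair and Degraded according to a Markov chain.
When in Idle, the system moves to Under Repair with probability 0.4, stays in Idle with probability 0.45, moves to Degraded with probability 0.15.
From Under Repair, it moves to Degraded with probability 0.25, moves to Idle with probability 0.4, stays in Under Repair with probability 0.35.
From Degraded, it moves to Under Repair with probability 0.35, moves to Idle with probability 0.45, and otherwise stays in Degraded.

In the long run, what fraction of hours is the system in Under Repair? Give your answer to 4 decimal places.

Let the stationary distribution be π with π = πP and π_1 + π_2 + π_3 = 1.
π_1 = 0.45·π_1 + 0.4·π_2 + 0.45·π_3
π_2 = 0.4·π_1 + 0.35·π_2 + 0.35·π_3
Solving with the normalization constraint gives π = (0.4314, 0.3716, 0.1970).
So the stationary probability of Under Repair is 0.3716.

0.3716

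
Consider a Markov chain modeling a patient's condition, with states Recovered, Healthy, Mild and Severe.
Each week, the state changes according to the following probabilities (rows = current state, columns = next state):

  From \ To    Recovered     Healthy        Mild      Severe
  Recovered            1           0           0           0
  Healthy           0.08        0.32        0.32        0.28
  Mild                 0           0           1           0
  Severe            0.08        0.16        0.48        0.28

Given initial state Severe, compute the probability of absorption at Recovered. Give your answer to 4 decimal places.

0.1511

Let h(s) be the probability of absorption at Recovered starting from transient state s. Then h(Recovered) = 1 and h(Mild) = 0. By first-step analysis:
h(Healthy) = 0.08·1 + 0.32·h(Healthy) + 0.32·0 + 0.28·h(Severe)
h(Severe) = 0.08·1 + 0.16·h(Healthy) + 0.48·0 + 0.28·h(Severe)
Solving: h(Healthy) = 0.1799, h(Severe) = 0.1511.
Starting from Severe, the probability is 0.1511.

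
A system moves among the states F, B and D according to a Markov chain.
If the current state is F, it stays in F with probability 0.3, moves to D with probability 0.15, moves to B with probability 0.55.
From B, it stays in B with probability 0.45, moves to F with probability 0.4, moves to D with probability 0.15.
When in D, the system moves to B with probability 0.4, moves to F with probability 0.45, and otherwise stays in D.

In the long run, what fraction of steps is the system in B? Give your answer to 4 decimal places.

Let the stationary distribution be π with π = πP and π_1 + π_2 + π_3 = 1.
π_1 = 0.3·π_1 + 0.4·π_2 + 0.45·π_3
π_2 = 0.55·π_1 + 0.45·π_2 + 0.4·π_3
Solving with the normalization constraint gives π = (0.3705, 0.4795, 0.1500).
So the stationary probability of B is 0.4795.

0.4795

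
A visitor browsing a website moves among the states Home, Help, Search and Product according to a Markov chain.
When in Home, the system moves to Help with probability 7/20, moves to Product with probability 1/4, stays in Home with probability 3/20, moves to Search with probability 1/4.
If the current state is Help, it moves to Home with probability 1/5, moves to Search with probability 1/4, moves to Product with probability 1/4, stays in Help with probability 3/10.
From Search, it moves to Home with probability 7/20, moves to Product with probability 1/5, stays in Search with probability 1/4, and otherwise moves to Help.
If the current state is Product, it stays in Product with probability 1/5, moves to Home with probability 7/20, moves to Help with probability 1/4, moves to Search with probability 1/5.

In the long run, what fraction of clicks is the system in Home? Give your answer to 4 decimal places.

0.2570

Let the stationary distribution be π with π = πP and π_1 + π_2 + π_3 + π_4 = 1.
π_1 = 0.15·π_1 + 0.2·π_2 + 0.35·π_3 + 0.35·π_4
π_2 = 0.35·π_1 + 0.3·π_2 + 0.2·π_3 + 0.25·π_4
π_3 = 0.25·π_1 + 0.25·π_2 + 0.25·π_3 + 0.2·π_4
Solving with the normalization constraint gives π = (0.2570, 0.2776, 0.2387, 0.2267).
So the stationary probability of Home is 0.2570.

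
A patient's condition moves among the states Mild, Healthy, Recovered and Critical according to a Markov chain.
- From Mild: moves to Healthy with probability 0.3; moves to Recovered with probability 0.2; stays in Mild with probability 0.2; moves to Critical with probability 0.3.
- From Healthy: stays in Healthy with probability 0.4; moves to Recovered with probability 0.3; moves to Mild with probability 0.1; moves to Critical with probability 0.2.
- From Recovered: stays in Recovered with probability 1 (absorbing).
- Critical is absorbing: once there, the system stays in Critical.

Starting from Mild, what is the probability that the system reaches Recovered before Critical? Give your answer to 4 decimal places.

0.4667

Let h(s) be the probability of absorption at Recovered starting from transient state s. Then h(Recovered) = 1 and h(Critical) = 0. By first-step analysis:
h(Mild) = 0.2·h(Mild) + 0.3·h(Healthy) + 0.2·1 + 0.3·0
h(Healthy) = 0.1·h(Mild) + 0.4·h(Healthy) + 0.3·1 + 0.2·0
Solving: h(Mild) = 0.4667, h(Healthy) = 0.5778.
Starting from Mild, the probability is 0.4667.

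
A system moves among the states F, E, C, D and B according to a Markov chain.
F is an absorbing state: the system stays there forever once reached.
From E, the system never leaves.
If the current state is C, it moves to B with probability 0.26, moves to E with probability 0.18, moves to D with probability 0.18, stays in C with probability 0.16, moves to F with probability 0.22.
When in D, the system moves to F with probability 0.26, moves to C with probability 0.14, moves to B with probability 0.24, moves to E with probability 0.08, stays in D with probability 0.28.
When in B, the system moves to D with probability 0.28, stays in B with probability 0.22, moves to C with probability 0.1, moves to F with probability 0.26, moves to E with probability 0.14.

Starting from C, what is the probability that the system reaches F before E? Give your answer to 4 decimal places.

Let h(s) be the probability of absorption at F starting from transient state s. Then h(F) = 1 and h(E) = 0. By first-step analysis:
h(C) = 0.22·1 + 0.18·0 + 0.16·h(C) + 0.18·h(D) + 0.26·h(B)
h(D) = 0.26·1 + 0.08·0 + 0.14·h(C) + 0.28·h(D) + 0.24·h(B)
h(B) = 0.26·1 + 0.14·0 + 0.1·h(C) + 0.28·h(D) + 0.22·h(B)
Solving: h(C) = 0.6184, h(D) = 0.7030, h(B) = 0.6650.
Starting from C, the probability is 0.6184.

0.6184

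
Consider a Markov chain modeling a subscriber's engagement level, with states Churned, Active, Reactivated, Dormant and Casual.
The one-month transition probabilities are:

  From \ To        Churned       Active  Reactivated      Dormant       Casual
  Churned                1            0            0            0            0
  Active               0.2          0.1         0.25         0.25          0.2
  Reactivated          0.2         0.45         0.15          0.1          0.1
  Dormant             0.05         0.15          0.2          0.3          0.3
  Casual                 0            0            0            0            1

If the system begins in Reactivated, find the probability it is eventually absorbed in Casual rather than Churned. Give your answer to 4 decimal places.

0.4887

Let h(s) be the probability of absorption at Casual starting from transient state s. Then h(Casual) = 1 and h(Churned) = 0. By first-step analysis:
h(Active) = 0.2·0 + 0.1·h(Active) + 0.25·h(Reactivated) + 0.25·h(Dormant) + 0.2·1
h(Reactivated) = 0.2·0 + 0.45·h(Active) + 0.15·h(Reactivated) + 0.1·h(Dormant) + 0.1·1
h(Dormant) = 0.05·0 + 0.15·h(Active) + 0.2·h(Reactivated) + 0.3·h(Dormant) + 0.3·1
Solving: h(Active) = 0.5484, h(Reactivated) = 0.4887, h(Dormant) = 0.6857.
Starting from Reactivated, the probability is 0.4887.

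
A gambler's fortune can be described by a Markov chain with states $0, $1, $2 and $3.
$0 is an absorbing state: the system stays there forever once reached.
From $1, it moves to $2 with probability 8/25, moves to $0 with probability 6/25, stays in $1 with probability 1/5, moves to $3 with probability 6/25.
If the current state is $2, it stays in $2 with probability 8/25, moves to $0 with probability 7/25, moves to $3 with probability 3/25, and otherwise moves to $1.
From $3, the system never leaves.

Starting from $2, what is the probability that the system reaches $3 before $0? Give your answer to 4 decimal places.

Let h(s) be the probability of absorption at $3 starting from transient state s. Then h($3) = 1 and h($0) = 0. By first-step analysis:
h($1) = 0.24·0 + 0.2·h($1) + 0.32·h($2) + 0.24·1
h($2) = 0.28·0 + 0.28·h($1) + 0.32·h($2) + 0.12·1
Solving: h($1) = 0.4437, h($2) = 0.3592.
Starting from $2, the probability is 0.3592.

0.3592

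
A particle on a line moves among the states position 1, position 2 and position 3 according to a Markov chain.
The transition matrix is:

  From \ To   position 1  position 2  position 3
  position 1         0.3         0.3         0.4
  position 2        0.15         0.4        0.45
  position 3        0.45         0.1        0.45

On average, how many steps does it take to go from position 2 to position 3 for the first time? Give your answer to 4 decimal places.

Let t(s) be the expected number of steps to first reach position 3 from state s, with t(position 3) = 0. Conditioning on the first step:
t(position 1) = 1 + 0.3·t(position 1) + 0.3·t(position 2)
t(position 2) = 1 + 0.15·t(position 1) + 0.4·t(position 2)
Solving: t(position 1) = 2.4000, t(position 2) = 2.2667.
Expected steps from position 2 to position 3: 2.2667.

2.2667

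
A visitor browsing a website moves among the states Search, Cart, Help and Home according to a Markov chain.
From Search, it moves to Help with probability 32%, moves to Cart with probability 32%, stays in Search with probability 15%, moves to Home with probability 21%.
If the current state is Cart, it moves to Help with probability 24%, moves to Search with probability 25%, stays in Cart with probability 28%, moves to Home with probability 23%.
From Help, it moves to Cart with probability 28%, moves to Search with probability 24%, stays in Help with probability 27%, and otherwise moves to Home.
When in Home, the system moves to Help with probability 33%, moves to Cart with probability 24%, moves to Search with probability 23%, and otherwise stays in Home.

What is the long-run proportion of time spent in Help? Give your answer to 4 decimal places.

Let the stationary distribution be π with π = πP and π_1 + π_2 + π_3 + π_4 = 1.
π_1 = 0.15·π_1 + 0.25·π_2 + 0.24·π_3 + 0.23·π_4
π_2 = 0.32·π_1 + 0.28·π_2 + 0.28·π_3 + 0.24·π_4
π_3 = 0.32·π_1 + 0.24·π_2 + 0.27·π_3 + 0.33·π_4
Solving with the normalization constraint gives π = (0.2208, 0.2803, 0.2854, 0.2135).
So the stationary probability of Help is 0.2854.

0.2854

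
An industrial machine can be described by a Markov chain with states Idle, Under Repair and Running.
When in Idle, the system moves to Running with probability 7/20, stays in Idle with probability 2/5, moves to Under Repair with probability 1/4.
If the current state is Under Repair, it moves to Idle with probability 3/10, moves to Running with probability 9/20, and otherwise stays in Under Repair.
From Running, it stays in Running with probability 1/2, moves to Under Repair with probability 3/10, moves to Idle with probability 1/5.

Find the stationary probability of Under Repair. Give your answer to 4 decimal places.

0.2722

Let the stationary distribution be π with π = πP and π_1 + π_2 + π_3 = 1.
π_1 = 0.4·π_1 + 0.3·π_2 + 0.2·π_3
π_2 = 0.25·π_1 + 0.25·π_2 + 0.3·π_3
Solving with the normalization constraint gives π = (0.2840, 0.2722, 0.4438).
So the stationary probability of Under Repair is 0.2722.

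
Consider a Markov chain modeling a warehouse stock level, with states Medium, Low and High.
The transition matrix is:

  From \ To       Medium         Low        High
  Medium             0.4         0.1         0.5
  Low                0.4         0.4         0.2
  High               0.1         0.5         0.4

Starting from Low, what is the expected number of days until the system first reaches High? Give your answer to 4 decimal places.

Let t(s) be the expected number of days to first reach High from state s, with t(High) = 0. Conditioning on the first day:
t(Medium) = 1 + 0.4·t(Medium) + 0.1·t(Low)
t(Low) = 1 + 0.4·t(Medium) + 0.4·t(Low)
Solving: t(Medium) = 2.1875, t(Low) = 3.1250.
Expected days from Low to High: 3.1250.

3.1250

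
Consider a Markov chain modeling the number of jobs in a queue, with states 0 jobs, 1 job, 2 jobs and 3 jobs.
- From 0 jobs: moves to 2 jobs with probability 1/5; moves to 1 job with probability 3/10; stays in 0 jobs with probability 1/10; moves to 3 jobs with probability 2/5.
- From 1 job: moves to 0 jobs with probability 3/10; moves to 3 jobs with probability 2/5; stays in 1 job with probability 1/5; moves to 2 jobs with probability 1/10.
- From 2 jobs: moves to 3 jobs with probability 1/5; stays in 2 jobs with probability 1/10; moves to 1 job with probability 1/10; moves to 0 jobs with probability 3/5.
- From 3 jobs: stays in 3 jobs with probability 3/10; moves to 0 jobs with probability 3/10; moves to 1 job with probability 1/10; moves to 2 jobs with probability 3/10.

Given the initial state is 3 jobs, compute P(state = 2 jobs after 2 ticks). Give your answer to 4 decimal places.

Propagate the distribution vector 2 ticks from 3 jobs.
After 0 ticks: (0.0000, 0.0000, 0.0000, 1.0000)
After 1 tick: (0.3000, 0.1000, 0.3000, 0.3000)
After 2 ticks: (0.3300, 0.1700, 0.1900, 0.3100)
P(in 2 jobs after 2 ticks) = 0.1900

0.1900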